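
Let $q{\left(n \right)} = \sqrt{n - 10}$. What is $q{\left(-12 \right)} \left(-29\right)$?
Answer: $- 29 i \sqrt{22} \approx - 136.02 i$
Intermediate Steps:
$q{\left(n \right)} = \sqrt{-10 + n}$
$q{\left(-12 \right)} \left(-29\right) = \sqrt{-10 - 12} \left(-29\right) = \sqrt{-22} \left(-29\right) = i \sqrt{22} \left(-29\right) = - 29 i \sqrt{22}$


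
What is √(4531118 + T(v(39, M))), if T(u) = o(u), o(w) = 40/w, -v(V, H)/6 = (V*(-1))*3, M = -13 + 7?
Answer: √62026475082/117 ≈ 2128.6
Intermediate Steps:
M = -6
v(V, H) = 18*V (v(V, H) = -6*V*(-1)*3 = -6*(-V)*3 = -(-18)*V = 18*V)
T(u) = 40/u
√(4531118 + T(v(39, M))) = √(4531118 + 40/((18*39))) = √(4531118 + 40/702) = √(4531118 + 40*(1/702)) = √(4531118 + 20/351) = √(1590422438/351) = √62026475082/117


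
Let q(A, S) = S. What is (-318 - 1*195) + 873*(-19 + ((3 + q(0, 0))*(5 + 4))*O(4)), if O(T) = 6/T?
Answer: 36513/2 ≈ 18257.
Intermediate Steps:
(-318 - 1*195) + 873*(-19 + ((3 + q(0, 0))*(5 + 4))*O(4)) = (-318 - 1*195) + 873*(-19 + ((3 + 0)*(5 + 4))*(6/4)) = (-318 - 195) + 873*(-19 + (3*9)*(6*(1/4))) = -513 + 873*(-19 + 27*(3/2)) = -513 + 873*(-19 + 81/2) = -513 + 873*(43/2) = -513 + 37539/2 = 36513/2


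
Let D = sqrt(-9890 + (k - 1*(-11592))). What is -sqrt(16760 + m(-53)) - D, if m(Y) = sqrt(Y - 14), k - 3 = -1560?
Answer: -sqrt(145) - sqrt(16760 + I*sqrt(67)) ≈ -141.5 - 0.031613*I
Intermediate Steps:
k = -1557 (k = 3 - 1560 = -1557)
m(Y) = sqrt(-14 + Y)
D = sqrt(145) (D = sqrt(-9890 + (-1557 - 1*(-11592))) = sqrt(-9890 + (-1557 + 11592)) = sqrt(-9890 + 10035) = sqrt(145) ≈ 12.042)
-sqrt(16760 + m(-53)) - D = -sqrt(16760 + sqrt(-14 - 53)) - sqrt(145) = -sqrt(16760 + sqrt(-67)) - sqrt(145) = -sqrt(16760 + I*sqrt(67)) - sqrt(145) = -sqrt(145) - sqrt(16760 + I*sqrt(67))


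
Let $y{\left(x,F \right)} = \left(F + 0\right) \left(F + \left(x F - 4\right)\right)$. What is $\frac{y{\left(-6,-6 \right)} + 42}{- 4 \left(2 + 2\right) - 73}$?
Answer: $\frac{114}{89} \approx 1.2809$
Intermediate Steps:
$y{\left(x,F \right)} = F \left(-4 + F + F x\right)$ ($y{\left(x,F \right)} = F \left(F + \left(F x - 4\right)\right) = F \left(F + \left(-4 + F x\right)\right) = F \left(-4 + F + F x\right)$)
$\frac{y{\left(-6,-6 \right)} + 42}{- 4 \left(2 + 2\right) - 73} = \frac{- 6 \left(-4 - 6 - -36\right) + 42}{- 4 \left(2 + 2\right) - 73} = \frac{- 6 \left(-4 - 6 + 36\right) + 42}{\left(-4\right) 4 - 73} = \frac{\left(-6\right) 26 + 42}{-16 - 73} = \frac{-156 + 42}{-89} = \left(- \frac{1}{89}\right) \left(-114\right) = \frac{114}{89}$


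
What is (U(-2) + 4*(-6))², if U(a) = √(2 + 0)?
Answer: (24 - √2)² ≈ 510.12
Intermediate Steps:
U(a) = √2
(U(-2) + 4*(-6))² = (√2 + 4*(-6))² = (√2 - 24)² = (-24 + √2)²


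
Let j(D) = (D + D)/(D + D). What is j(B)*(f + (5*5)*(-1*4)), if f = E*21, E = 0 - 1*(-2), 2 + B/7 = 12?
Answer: -58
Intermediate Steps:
B = 70 (B = -14 + 7*12 = -14 + 84 = 70)
E = 2 (E = 0 + 2 = 2)
j(D) = 1 (j(D) = (2*D)/((2*D)) = (2*D)*(1/(2*D)) = 1)
f = 42 (f = 2*21 = 42)
j(B)*(f + (5*5)*(-1*4)) = 1*(42 + (5*5)*(-1*4)) = 1*(42 + 25*(-4)) = 1*(42 - 100) = 1*(-58) = -58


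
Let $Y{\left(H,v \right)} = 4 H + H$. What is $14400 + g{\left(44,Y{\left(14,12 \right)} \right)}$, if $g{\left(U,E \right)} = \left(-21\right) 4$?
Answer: $14316$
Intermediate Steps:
$Y{\left(H,v \right)} = 5 H$
$g{\left(U,E \right)} = -84$
$14400 + g{\left(44,Y{\left(14,12 \right)} \right)} = 14400 - 84 = 14316$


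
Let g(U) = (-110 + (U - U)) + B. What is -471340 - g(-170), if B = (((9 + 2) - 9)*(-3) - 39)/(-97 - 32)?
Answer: -20262905/43 ≈ -4.7123e+5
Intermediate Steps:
B = 15/43 (B = ((11 - 9)*(-3) - 39)/(-129) = (2*(-3) - 39)*(-1/129) = (-6 - 39)*(-1/129) = -45*(-1/129) = 15/43 ≈ 0.34884)
g(U) = -4715/43 (g(U) = (-110 + (U - U)) + 15/43 = (-110 + 0) + 15/43 = -110 + 15/43 = -4715/43)
-471340 - g(-170) = -471340 - 1*(-4715/43) = -471340 + 4715/43 = -20262905/43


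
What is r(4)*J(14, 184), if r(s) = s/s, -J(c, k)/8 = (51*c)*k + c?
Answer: -1051120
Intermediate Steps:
J(c, k) = -8*c - 408*c*k (J(c, k) = -8*((51*c)*k + c) = -8*(51*c*k + c) = -8*(c + 51*c*k) = -8*c - 408*c*k)
r(s) = 1
r(4)*J(14, 184) = 1*(-8*14*(1 + 51*184)) = 1*(-8*14*(1 + 9384)) = 1*(-8*14*9385) = 1*(-1051120) = -1051120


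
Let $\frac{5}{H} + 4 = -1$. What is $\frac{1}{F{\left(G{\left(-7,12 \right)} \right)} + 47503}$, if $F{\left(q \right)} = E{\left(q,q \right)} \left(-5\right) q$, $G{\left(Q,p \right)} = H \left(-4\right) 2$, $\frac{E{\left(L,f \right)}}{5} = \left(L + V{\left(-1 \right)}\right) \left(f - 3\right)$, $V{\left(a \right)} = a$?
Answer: $\frac{1}{40503} \approx 2.469 \cdot 10^{-5}$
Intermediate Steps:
$H = -1$ ($H = \frac{5}{-4 - 1} = \frac{5}{-5} = 5 \left(- \frac{1}{5}\right) = -1$)
$E{\left(L,f \right)} = 5 \left(-1 + L\right) \left(-3 + f\right)$ ($E{\left(L,f \right)} = 5 \left(L - 1\right) \left(f - 3\right) = 5 \left(-1 + L\right) \left(-3 + f\right)$)
$G{\left(Q,p \right)} = 8$ ($G{\left(Q,p \right)} = \left(-1\right) \left(-4\right) 2 = 4 \cdot 2 = 8$)
$F{\left(q \right)} = q \left(-75 - 25 q^{2} + 100 q\right)$ ($F{\left(q \right)} = \left(15 - 15 q - 5 q + 5 q q\right) \left(-5\right) q = \left(15 - 15 q - 5 q + 5 q^{2}\right) \left(-5\right) q = \left(15 - 20 q + 5 q^{2}\right) \left(-5\right) q = \left(-75 - 25 q^{2} + 100 q\right) q = q \left(-75 - 25 q^{2} + 100 q\right)$)
$\frac{1}{F{\left(G{\left(-7,12 \right)} \right)} + 47503} = \frac{1}{25 \cdot 8 \left(-3 - 8^{2} + 4 \cdot 8\right) + 47503} = \frac{1}{25 \cdot 8 \left(-3 - 64 + 32\right) + 47503} = \frac{1}{25 \cdot 8 \left(-35\right) + 47503} = \frac{1}{-7000 + 47503} = \frac{1}{40503}$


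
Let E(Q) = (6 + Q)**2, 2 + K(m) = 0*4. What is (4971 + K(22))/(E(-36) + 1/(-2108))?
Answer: 10474652/1897199 ≈ 5.5211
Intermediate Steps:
K(m) = -2 (K(m) = -2 + 0*4 = -2 + 0 = -2)
(4971 + K(22))/(E(-36) + 1/(-2108)) = (4971 - 2)/((6 - 36)**2 + 1/(-2108)) = 4969/((-30)**2 - 1/2108) = 4969/(900 - 1/2108) = 4969/(1897199/2108) = 4969*(2108/1897199) = 10474652/1897199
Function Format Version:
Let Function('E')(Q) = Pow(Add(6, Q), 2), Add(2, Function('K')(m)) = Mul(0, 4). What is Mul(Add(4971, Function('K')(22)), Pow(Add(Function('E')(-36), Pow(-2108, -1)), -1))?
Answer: Rational(10474652, 1897199) ≈ 5.5211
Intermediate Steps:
Function('K')(m) = -2 (Function('K')(m) = Add(-2, Mul(0, 4)) = Add(-2, 0) = -2)
Mul(Add(4971, Function('K')(22)), Pow(Add(Function('E')(-36), Pow(-2108, -1)), -1)) = Mul(Add(4971, -2), Pow(Add(Pow(Add(6, -36), 2), Pow(-2108, -1)), -1)) = Mul(4969, Pow(Add(Pow(-30, 2), Rational(-1, 2108)), -1)) = Mul(4969, Pow(Add(900, Rational(-1, 2108)), -1)) = Mul(4969, Pow(Rational(1897199, 2108), -1)) = Mul(4969, Rational(2108, 1897199)) = Rational(10474652, 1897199)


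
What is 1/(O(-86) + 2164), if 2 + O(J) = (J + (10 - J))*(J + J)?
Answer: 1/442 ≈ 0.0022624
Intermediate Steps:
O(J) = -2 + 20*J (O(J) = -2 + (J + (10 - J))*(J + J) = -2 + 10*(2*J) = -2 + 20*J)
1/(O(-86) + 2164) = 1/((-2 + 20*(-86)) + 2164) = 1/((-2 - 1720) + 2164) = 1/(-1722 + 2164) = 1/442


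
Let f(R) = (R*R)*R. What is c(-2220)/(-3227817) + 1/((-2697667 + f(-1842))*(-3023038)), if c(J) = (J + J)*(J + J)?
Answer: -124206575184864799612061/20337031029009655586110 ≈ -6.1074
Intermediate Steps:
c(J) = 4*J² (c(J) = (2*J)*(2*J) = 4*J²)
f(R) = R³ (f(R) = R²*R = R³)
c(-2220)/(-3227817) + 1/((-2697667 + f(-1842))*(-3023038)) = (4*(-2220)²)/(-3227817) + 1/((-2697667 + (-1842)³)*(-3023038)) = (4*4928400)*(-1/3227817) - 1/3023038/(-2697667 - 6249839688) = 19713600*(-1/3227817) - 1/3023038/(-6252537355) = -6571200/1075939 - 1/6252537355*(-1/3023038) = -6571200/1075939 + 1/18901658020584490 = -124206575184864799612061/20337031029009655586110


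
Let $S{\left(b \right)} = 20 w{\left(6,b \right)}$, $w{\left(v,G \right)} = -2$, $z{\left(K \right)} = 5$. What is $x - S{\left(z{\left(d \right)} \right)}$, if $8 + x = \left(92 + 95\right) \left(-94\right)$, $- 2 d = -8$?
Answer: $-17546$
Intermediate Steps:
$d = 4$ ($d = \left(- \frac{1}{2}\right) \left(-8\right) = 4$)
$S{\left(b \right)} = -40$ ($S{\left(b \right)} = 20 \left(-2\right) = -40$)
$x = -17586$ ($x = -8 + \left(92 + 95\right) \left(-94\right) = -8 + 187 \left(-94\right) = -8 - 17578 = -17586$)
$x - S{\left(z{\left(d \right)} \right)} = -17586 - -40 = -17586 + 40 = -17546$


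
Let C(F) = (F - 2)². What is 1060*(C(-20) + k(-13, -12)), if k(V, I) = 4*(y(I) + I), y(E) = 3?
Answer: 474880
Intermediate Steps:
k(V, I) = 12 + 4*I (k(V, I) = 4*(3 + I) = 12 + 4*I)
C(F) = (-2 + F)²
1060*(C(-20) + k(-13, -12)) = 1060*((-2 - 20)² + (12 + 4*(-12))) = 1060*((-22)² + (12 - 48)) = 1060*(484 - 36) = 1060*448 = 474880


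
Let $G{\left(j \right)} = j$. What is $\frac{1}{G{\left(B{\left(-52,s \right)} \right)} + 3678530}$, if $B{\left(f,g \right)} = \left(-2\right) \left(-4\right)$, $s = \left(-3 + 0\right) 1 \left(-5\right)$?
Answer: $\frac{1}{3678538} \approx 2.7185 \cdot 10^{-7}$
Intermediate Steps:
$s = 15$ ($s = \left(-3\right) 1 \left(-5\right) = \left(-3\right) \left(-5\right) = 15$)
$B{\left(f,g \right)} = 8$
$\frac{1}{G{\left(B{\left(-52,s \right)} \right)} + 3678530} = \frac{1}{8 + 3678530} = \frac{1}{3678538}$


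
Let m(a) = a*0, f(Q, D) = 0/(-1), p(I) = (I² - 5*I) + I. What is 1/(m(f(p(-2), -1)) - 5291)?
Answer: -1/5291 ≈ -0.00018900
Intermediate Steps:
p(I) = I² - 4*I
f(Q, D) = 0 (f(Q, D) = 0*(-1) = 0)
m(a) = 0
1/(m(f(p(-2), -1)) - 5291) = 1/(0 - 5291) = 1/(-5291) = -1/5291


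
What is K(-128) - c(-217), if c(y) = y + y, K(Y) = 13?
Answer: 447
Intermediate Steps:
c(y) = 2*y
K(-128) - c(-217) = 13 - 2*(-217) = 13 - 1*(-434) = 13 + 434 = 447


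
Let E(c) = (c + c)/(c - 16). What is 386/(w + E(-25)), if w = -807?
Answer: -15826/33037 ≈ -0.47904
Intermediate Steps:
E(c) = 2*c/(-16 + c) (E(c) = (2*c)/(-16 + c) = 2*c/(-16 + c))
386/(w + E(-25)) = 386/(-807 + 2*(-25)/(-16 - 25)) = 386/(-807 + 2*(-25)/(-41)) = 386/(-807 + 2*(-25)*(-1/41)) = 386/(-807 + 50/41) = 386/(-33037/41) = 386*(-41/33037) = -15826/33037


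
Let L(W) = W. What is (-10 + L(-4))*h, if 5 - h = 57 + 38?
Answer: 1260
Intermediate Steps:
h = -90 (h = 5 - (57 + 38) = 5 - 1*95 = 5 - 95 = -90)
(-10 + L(-4))*h = (-10 - 4)*(-90) = -14*(-90) = 1260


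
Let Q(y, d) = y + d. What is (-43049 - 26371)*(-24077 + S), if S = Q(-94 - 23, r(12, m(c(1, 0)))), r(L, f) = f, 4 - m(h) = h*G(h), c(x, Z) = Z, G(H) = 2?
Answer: 1679269800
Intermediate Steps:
m(h) = 4 - 2*h (m(h) = 4 - h*2 = 4 - 2*h)
Q(y, d) = d + y
S = -113 (S = (4 - 2*0) + (-94 - 23) = (4 + 0) - 117 = 4 - 117 = -113)
(-43049 - 26371)*(-24077 + S) = (-43049 - 26371)*(-24077 - 113) = -69420*(-24190) = 1679269800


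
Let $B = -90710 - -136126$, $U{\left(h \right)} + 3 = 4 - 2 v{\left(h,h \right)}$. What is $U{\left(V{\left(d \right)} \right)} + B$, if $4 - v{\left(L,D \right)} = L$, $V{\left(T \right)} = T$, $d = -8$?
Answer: $45393$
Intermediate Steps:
$v{\left(L,D \right)} = 4 - L$
$U{\left(h \right)} = -7 + 2 h$ ($U{\left(h \right)} = -3 - \left(-4 + 2 \left(4 - h\right)\right) = -3 + \left(4 + \left(-8 + 2 h\right)\right) = -3 + \left(-4 + 2 h\right) = -7 + 2 h$)
$B = 45416$ ($B = -90710 + 136126 = 45416$)
$U{\left(V{\left(d \right)} \right)} + B = \left(-7 + 2 \left(-8\right)\right) + 45416 = \left(-7 - 16\right) + 45416 = -23 + 45416 = 45393$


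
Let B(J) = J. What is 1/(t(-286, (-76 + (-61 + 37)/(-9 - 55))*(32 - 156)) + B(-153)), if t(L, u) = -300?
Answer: -1/453 ≈ -0.0022075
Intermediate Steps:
1/(t(-286, (-76 + (-61 + 37)/(-9 - 55))*(32 - 156)) + B(-153)) = 1/(-300 - 153) = 1/(-453) = -1/453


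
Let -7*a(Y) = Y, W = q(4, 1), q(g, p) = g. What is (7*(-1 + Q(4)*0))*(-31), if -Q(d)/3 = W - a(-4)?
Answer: 217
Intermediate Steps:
W = 4
a(Y) = -Y/7
Q(d) = -72/7 (Q(d) = -3*(4 - (-1)*(-4)/7) = -3*(4 - 1*4/7) = -3*(4 - 4/7) = -3*24/7 = -72/7)
(7*(-1 + Q(4)*0))*(-31) = (7*(-1 - 72/7*0))*(-31) = (7*(-1 + 0))*(-31) = (7*(-1))*(-31) = -7*(-31) = 217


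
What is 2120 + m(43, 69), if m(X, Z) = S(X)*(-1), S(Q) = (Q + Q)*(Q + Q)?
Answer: -5276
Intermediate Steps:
S(Q) = 4*Q**2 (S(Q) = (2*Q)*(2*Q) = 4*Q**2)
m(X, Z) = -4*X**2 (m(X, Z) = (4*X**2)*(-1) = -4*X**2)
2120 + m(43, 69) = 2120 - 4*43**2 = 2120 - 4*1849 = 2120 - 7396 = -5276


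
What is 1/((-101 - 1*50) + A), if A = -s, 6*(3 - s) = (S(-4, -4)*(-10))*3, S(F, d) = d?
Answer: -1/134 ≈ -0.0074627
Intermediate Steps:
s = -17 (s = 3 - (-4*(-10))*3/6 = 3 - 20*3/3 = 3 - 1/6*120 = 3 - 20 = -17)
A = 17 (A = -1*(-17) = 17)
1/((-101 - 1*50) + A) = 1/((-101 - 1*50) + 17) = 1/((-101 - 50) + 17) = 1/(-151 + 17) = 1/(-134) = -1/134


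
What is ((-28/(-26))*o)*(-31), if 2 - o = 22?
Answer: 8680/13 ≈ 667.69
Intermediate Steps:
o = -20 (o = 2 - 1*22 = 2 - 22 = -20)
((-28/(-26))*o)*(-31) = (-28/(-26)*(-20))*(-31) = (-28*(-1/26)*(-20))*(-31) = ((14/13)*(-20))*(-31) = -280/13*(-31) = 8680/13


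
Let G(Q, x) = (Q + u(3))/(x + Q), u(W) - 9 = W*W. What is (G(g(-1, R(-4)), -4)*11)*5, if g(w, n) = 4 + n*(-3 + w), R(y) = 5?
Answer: -11/2 ≈ -5.5000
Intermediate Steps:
u(W) = 9 + W² (u(W) = 9 + W*W = 9 + W²)
G(Q, x) = (18 + Q)/(Q + x) (G(Q, x) = (Q + (9 + 3²))/(x + Q) = (Q + (9 + 9))/(Q + x) = (Q + 18)/(Q + x) = (18 + Q)/(Q + x))
(G(g(-1, R(-4)), -4)*11)*5 = (((18 + (4 - 3*5 + 5*(-1)))/((4 - 3*5 + 5*(-1)) - 4))*11)*5 = (((18 + (4 - 15 - 5))/((4 - 15 - 5) - 4))*11)*5 = (((18 - 16)/(-16 - 4))*11)*5 = ((2/(-20))*11)*5 = (-1/20*2*11)*5 = -⅒*11*5 = -11/10*5 = -11/2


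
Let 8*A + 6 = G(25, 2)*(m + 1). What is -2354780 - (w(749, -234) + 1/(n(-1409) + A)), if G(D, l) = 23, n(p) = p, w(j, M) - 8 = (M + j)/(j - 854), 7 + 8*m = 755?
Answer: -900443152669/382389 ≈ -2.3548e+6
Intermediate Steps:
m = 187/2 (m = -7/8 + (1/8)*755 = -7/8 + 755/8 = 187/2 ≈ 93.500)
w(j, M) = 8 + (M + j)/(-854 + j) (w(j, M) = 8 + (M + j)/(j - 854) = 8 + (M + j)/(-854 + j))
A = 4335/16 (A = -3/4 + (23*(187/2 + 1))/8 = -3/4 + (23*(189/2))/8 = -3/4 + (1/8)*(4347/2) = -3/4 + 4347/16 = 4335/16 ≈ 270.94)
-2354780 - (w(749, -234) + 1/(n(-1409) + A)) = -2354780 - ((-6832 - 234 + 9*749)/(-854 + 749) + 1/(-1409 + 4335/16)) = -2354780 - ((-6832 - 234 + 6741)/(-105) + 1/(-18209/16)) = -2354780 - (-1/105*(-325) - 16/18209) = -2354780 - (65/21 - 16/18209) = -2354780 - 1*1183249/382389 = -2354780 - 1183249/382389 = -900443152669/382389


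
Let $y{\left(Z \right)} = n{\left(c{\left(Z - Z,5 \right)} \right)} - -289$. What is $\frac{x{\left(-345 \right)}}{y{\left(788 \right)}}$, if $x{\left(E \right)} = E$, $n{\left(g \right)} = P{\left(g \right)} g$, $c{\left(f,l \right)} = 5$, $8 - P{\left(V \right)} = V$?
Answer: $- \frac{345}{304} \approx -1.1349$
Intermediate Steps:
$P{\left(V \right)} = 8 - V$
$n{\left(g \right)} = g \left(8 - g\right)$ ($n{\left(g \right)} = \left(8 - g\right) g = g \left(8 - g\right)$)
$y{\left(Z \right)} = 304$ ($y{\left(Z \right)} = 5 \left(8 - 5\right) - -289 = 5 \left(8 - 5\right) + 289 = 5 \cdot 3 + 289 = 15 + 289 = 304$)
$\frac{x{\left(-345 \right)}}{y{\left(788 \right)}} = - \frac{345}{304}$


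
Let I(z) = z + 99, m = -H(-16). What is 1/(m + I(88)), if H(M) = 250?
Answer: -1/63 ≈ -0.015873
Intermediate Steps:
m = -250 (m = -1*250 = -250)
I(z) = 99 + z
1/(m + I(88)) = 1/(-250 + (99 + 88)) = 1/(-250 + 187) = 1/(-63) = -1/63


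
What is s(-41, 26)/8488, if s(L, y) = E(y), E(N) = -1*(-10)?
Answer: 5/4244 ≈ 0.0011781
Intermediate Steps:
E(N) = 10
s(L, y) = 10
s(-41, 26)/8488 = 10/8488 = 10*(1/8488) = 5/4244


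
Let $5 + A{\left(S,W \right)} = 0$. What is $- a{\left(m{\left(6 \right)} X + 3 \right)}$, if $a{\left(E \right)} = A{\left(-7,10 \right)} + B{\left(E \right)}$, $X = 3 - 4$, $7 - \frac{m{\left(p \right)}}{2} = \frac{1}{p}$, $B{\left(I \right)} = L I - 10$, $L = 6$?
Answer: $79$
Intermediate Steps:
$A{\left(S,W \right)} = -5$ ($A{\left(S,W \right)} = -5 + 0 = -5$)
$B{\left(I \right)} = -10 + 6 I$ ($B{\left(I \right)} = 6 I - 10 = -10 + 6 I$)
$m{\left(p \right)} = 14 - \frac{2}{p}$
$X = -1$
$a{\left(E \right)} = -15 + 6 E$ ($a{\left(E \right)} = -5 + \left(-10 + 6 E\right) = -15 + 6 E$)
$- a{\left(m{\left(6 \right)} X + 3 \right)} = - (-15 + 6 \left(\left(14 - \frac{2}{6}\right) \left(-1\right) + 3\right)) = - (-15 + 6 \left(\left(14 - \frac{1}{3}\right) \left(-1\right) + 3\right)) = - (-15 + 6 \left(\frac{41}{3} \left(-1\right) + 3\right)) = - (-15 + 6 \left(- \frac{41}{3} + 3\right)) = - (-15 + 6 \left(- \frac{32}{3}\right)) = - (-15 - 64) = \left(-1\right) \left(-79\right) = 79$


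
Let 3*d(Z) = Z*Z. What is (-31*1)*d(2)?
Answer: -124/3 ≈ -41.333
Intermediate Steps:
d(Z) = Z²/3 (d(Z) = (Z*Z)/3 = Z²/3)
(-31*1)*d(2) = (-31*1)*((⅓)*2²) = -31*4/3 = -124/3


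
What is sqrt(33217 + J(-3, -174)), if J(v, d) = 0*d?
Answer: sqrt(33217) ≈ 182.26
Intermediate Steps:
J(v, d) = 0
sqrt(33217 + J(-3, -174)) = sqrt(33217 + 0) = sqrt(33217)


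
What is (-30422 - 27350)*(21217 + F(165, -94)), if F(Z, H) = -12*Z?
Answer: -1111359964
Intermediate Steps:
(-30422 - 27350)*(21217 + F(165, -94)) = (-30422 - 27350)*(21217 - 12*165) = -57772*(21217 - 1980) = -57772*19237 = -1111359964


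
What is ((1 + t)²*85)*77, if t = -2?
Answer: 6545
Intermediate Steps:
((1 + t)²*85)*77 = ((1 - 2)²*85)*77 = ((-1)²*85)*77 = (1*85)*77 = 85*77 = 6545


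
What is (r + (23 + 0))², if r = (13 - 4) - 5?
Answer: 729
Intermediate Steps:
r = 4 (r = 9 - 5 = 4)
(r + (23 + 0))² = (4 + (23 + 0))² = (4 + 23)² = 27² = 729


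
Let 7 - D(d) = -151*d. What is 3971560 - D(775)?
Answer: 3854528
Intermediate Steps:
D(d) = 7 + 151*d (D(d) = 7 - (-151)*d = 7 + 151*d)
3971560 - D(775) = 3971560 - (7 + 151*775) = 3971560 - (7 + 117025) = 3971560 - 1*117032 = 3971560 - 117032 = 3854528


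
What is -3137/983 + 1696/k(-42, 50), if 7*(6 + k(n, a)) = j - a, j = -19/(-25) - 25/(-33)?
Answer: -176108321/1310339 ≈ -134.40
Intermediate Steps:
j = 1252/825 (j = -19*(-1/25) - 25*(-1/33) = 19/25 + 25/33 = 1252/825 ≈ 1.5176)
k(n, a) = -33398/5775 - a/7 (k(n, a) = -6 + (1252/825 - a)/7 = -6 + (1252/5775 - a/7) = -33398/5775 - a/7)
-3137/983 + 1696/k(-42, 50) = -3137/983 + 1696/(-33398/5775 - ⅐*50) = -3137*1/983 + 1696/(-33398/5775 - 50/7) = -3137/983 + 1696/(-10664/825) = -3137/983 + 1696*(-825/10664) = -3137/983 - 174900/1333 = -176108321/1310339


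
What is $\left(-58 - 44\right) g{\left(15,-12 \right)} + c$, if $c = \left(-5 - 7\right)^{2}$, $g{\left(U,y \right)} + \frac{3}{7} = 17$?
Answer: $- \frac{10824}{7} \approx -1546.3$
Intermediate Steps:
$g{\left(U,y \right)} = \frac{116}{7}$ ($g{\left(U,y \right)} = - \frac{3}{7} + 17 = \frac{116}{7}$)
$c = 144$ ($c = \left(-5 - 7\right)^{2} = \left(-12\right)^{2} = 144$)
$\left(-58 - 44\right) g{\left(15,-12 \right)} + c = \left(-58 - 44\right) \frac{116}{7} + 144 = \left(-102\right) \frac{116}{7} + 144 = - \frac{11832}{7} + 144 = - \frac{10824}{7}$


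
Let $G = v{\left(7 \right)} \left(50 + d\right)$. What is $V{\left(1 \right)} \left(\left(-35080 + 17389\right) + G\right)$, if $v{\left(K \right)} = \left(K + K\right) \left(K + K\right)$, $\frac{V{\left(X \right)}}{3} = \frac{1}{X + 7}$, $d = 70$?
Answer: $\frac{17487}{8} \approx 2185.9$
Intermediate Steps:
$V{\left(X \right)} = \frac{3}{7 + X}$ ($V{\left(X \right)} = \frac{3}{X + 7} = \frac{3}{7 + X}$)
$v{\left(K \right)} = 4 K^{2}$ ($v{\left(K \right)} = 2 K 2 K = 4 K^{2}$)
$G = 23520$ ($G = 4 \cdot 7^{2} \left(50 + 70\right) = 4 \cdot 49 \cdot 120 = 196 \cdot 120 = 23520$)
$V{\left(1 \right)} \left(\left(-35080 + 17389\right) + G\right) = \frac{3}{7 + 1} \left(\left(-35080 + 17389\right) + 23520\right) = \frac{3}{8} \left(-17691 + 23520\right) = 3 \cdot \frac{1}{8} \cdot 5829 = \frac{3}{8} \cdot 5829 = \frac{17487}{8}$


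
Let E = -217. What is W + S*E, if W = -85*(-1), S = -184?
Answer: 40013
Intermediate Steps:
W = 85
W + S*E = 85 - 184*(-217) = 85 + 39928 = 40013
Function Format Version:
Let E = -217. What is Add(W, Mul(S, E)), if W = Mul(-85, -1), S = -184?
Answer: 40013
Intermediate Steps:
W = 85
Add(W, Mul(S, E)) = Add(85, Mul(-184, -217)) = Add(85, 39928) = 40013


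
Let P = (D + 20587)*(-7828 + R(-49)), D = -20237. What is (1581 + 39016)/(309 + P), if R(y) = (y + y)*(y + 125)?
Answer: -40597/5346291 ≈ -0.0075935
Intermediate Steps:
R(y) = 2*y*(125 + y) (R(y) = (2*y)*(125 + y) = 2*y*(125 + y))
P = -5346600 (P = (-20237 + 20587)*(-7828 + 2*(-49)*(125 - 49)) = 350*(-7828 + 2*(-49)*76) = 350*(-7828 - 7448) = 350*(-15276) = -5346600)
(1581 + 39016)/(309 + P) = (1581 + 39016)/(309 - 5346600) = 40597/(-5346291) = 40597*(-1/5346291) = -40597/5346291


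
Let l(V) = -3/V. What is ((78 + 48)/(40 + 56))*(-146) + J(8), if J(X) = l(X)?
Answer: -192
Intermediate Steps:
J(X) = -3/X
((78 + 48)/(40 + 56))*(-146) + J(8) = ((78 + 48)/(40 + 56))*(-146) - 3/8 = (126/96)*(-146) - 3*⅛ = (126*(1/96))*(-146) - 3/8 = (21/16)*(-146) - 3/8 = -1533/8 - 3/8 = -192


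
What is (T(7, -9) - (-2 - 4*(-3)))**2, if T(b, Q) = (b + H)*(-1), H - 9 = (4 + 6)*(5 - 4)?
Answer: 1296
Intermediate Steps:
H = 19 (H = 9 + (4 + 6)*(5 - 4) = 9 + 10*1 = 9 + 10 = 19)
T(b, Q) = -19 - b (T(b, Q) = (b + 19)*(-1) = (19 + b)*(-1) = -19 - b)
(T(7, -9) - (-2 - 4*(-3)))**2 = ((-19 - 1*7) - (-2 - 4*(-3)))**2 = ((-19 - 7) - (-2 + 12))**2 = (-26 - 1*10)**2 = (-26 - 10)**2 = (-36)**2 = 1296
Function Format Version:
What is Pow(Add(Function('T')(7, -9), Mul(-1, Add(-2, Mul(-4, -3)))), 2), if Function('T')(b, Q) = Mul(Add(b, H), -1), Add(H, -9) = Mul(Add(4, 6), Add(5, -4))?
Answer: 1296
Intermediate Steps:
H = 19 (H = Add(9, Mul(Add(4, 6), Add(5, -4))) = Add(9, Mul(10, 1)) = Add(9, 10) = 19)
Function('T')(b, Q) = Add(-19, Mul(-1, b)) (Function('T')(b, Q) = Mul(Add(b, 19), -1) = Mul(Add(19, b), -1) = Add(-19, Mul(-1, b)))
Pow(Add(Function('T')(7, -9), Mul(-1, Add(-2, Mul(-4, -3)))), 2) = Pow(Add(Add(-19, Mul(-1, 7)), Mul(-1, Add(-2, Mul(-4, -3)))), 2) = Pow(Add(Add(-19, -7), Mul(-1, Add(-2, 12))), 2) = Pow(Add(-26, Mul(-1, 10)), 2) = Pow(Add(-26, -10), 2) = Pow(-36, 2) = 1296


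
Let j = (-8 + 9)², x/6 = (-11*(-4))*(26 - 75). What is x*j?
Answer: -12936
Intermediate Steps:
x = -12936 (x = 6*((-11*(-4))*(26 - 75)) = 6*(44*(-49)) = 6*(-2156) = -12936)
j = 1 (j = 1² = 1)
x*j = -12936*1 = -12936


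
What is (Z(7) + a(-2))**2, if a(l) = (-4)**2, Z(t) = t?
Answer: 529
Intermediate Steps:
a(l) = 16
(Z(7) + a(-2))**2 = (7 + 16)**2 = 23**2 = 529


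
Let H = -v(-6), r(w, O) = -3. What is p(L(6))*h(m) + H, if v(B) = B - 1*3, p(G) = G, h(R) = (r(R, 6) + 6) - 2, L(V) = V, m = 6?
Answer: 15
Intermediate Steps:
h(R) = 1 (h(R) = (-3 + 6) - 2 = 3 - 2 = 1)
v(B) = -3 + B (v(B) = B - 3 = -3 + B)
H = 9 (H = -(-3 - 6) = -1*(-9) = 9)
p(L(6))*h(m) + H = 6*1 + 9 = 6 + 9 = 15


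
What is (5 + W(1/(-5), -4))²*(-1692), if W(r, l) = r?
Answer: -974592/25 ≈ -38984.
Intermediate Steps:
(5 + W(1/(-5), -4))²*(-1692) = (5 + 1/(-5))²*(-1692) = (5 - ⅕)²*(-1692) = (24/5)²*(-1692) = (576/25)*(-1692) = -974592/25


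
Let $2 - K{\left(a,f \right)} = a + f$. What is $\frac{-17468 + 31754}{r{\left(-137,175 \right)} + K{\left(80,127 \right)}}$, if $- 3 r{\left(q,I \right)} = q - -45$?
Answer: $- \frac{42858}{523} \approx -81.946$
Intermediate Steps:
$K{\left(a,f \right)} = 2 - a - f$ ($K{\left(a,f \right)} = 2 - \left(a + f\right) = 2 - a - f$)
$r{\left(q,I \right)} = -15 - \frac{q}{3}$ ($r{\left(q,I \right)} = - \frac{q - -45}{3} = - \frac{q + 45}{3} = - \frac{45 + q}{3} = -15 - \frac{q}{3}$)
$\frac{-17468 + 31754}{r{\left(-137,175 \right)} + K{\left(80,127 \right)}} = \frac{-17468 + 31754}{\left(-15 - - \frac{137}{3}\right) - 205} = \frac{14286}{\left(-15 + \frac{137}{3}\right) - 205} = \frac{14286}{\frac{92}{3} - 205} = \frac{14286}{- \frac{523}{3}} = 14286 \left(- \frac{3}{523}\right) = - \frac{42858}{523}$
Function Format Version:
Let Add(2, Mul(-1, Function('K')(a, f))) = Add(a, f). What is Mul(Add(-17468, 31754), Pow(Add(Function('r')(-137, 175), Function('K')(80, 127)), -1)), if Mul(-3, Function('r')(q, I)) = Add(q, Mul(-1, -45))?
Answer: Rational(-42858, 523) ≈ -81.946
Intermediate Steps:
Function('K')(a, f) = Add(2, Mul(-1, a), Mul(-1, f)) (Function('K')(a, f) = Add(2, Mul(-1, Add(a, f))) = Add(2, Add(Mul(-1, a), Mul(-1, f))) = Add(2, Mul(-1, a), Mul(-1, f)))
Function('r')(q, I) = Add(-15, Mul(Rational(-1, 3), q)) (Function('r')(q, I) = Mul(Rational(-1, 3), Add(q, Mul(-1, -45))) = Mul(Rational(-1, 3), Add(q, 45)) = Mul(Rational(-1, 3), Add(45, q)) = Add(-15, Mul(Rational(-1, 3), q)))
Mul(Add(-17468, 31754), Pow(Add(Function('r')(-137, 175), Function('K')(80, 127)), -1)) = Mul(Add(-17468, 31754), Pow(Add(Add(-15, Mul(Rational(-1, 3), -137)), Add(2, Mul(-1, 80), Mul(-1, 127))), -1)) = Mul(14286, Pow(Add(Add(-15, Rational(137, 3)), Add(2, -80, -127)), -1)) = Mul(14286, Pow(Add(Rational(92, 3), -205), -1)) = Mul(14286, Pow(Rational(-523, 3), -1)) = Mul(14286, Rational(-3, 523)) = Rational(-42858, 523)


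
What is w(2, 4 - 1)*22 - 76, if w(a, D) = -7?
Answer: -230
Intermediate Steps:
w(2, 4 - 1)*22 - 76 = -7*22 - 76 = -154 - 76 = -230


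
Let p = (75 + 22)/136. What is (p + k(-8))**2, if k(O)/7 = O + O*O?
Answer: 2852521281/18496 ≈ 1.5422e+5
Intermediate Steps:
k(O) = 7*O + 7*O**2 (k(O) = 7*(O + O*O) = 7*(O + O**2) = 7*O + 7*O**2)
p = 97/136 (p = 97*(1/136) = 97/136 ≈ 0.71323)
(p + k(-8))**2 = (97/136 + 7*(-8)*(1 - 8))**2 = (97/136 + 7*(-8)*(-7))**2 = (97/136 + 392)**2 = (53409/136)**2 = 2852521281/18496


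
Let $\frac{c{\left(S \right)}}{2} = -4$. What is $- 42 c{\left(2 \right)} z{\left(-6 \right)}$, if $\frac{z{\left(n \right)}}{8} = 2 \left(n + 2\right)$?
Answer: $-21504$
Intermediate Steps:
$z{\left(n \right)} = 32 + 16 n$ ($z{\left(n \right)} = 8 \cdot 2 \left(n + 2\right) = 8 \cdot 2 \left(2 + n\right) = 8 \left(4 + 2 n\right) = 32 + 16 n$)
$c{\left(S \right)} = -8$ ($c{\left(S \right)} = 2 \left(-4\right) = -8$)
$- 42 c{\left(2 \right)} z{\left(-6 \right)} = \left(-42\right) \left(-8\right) \left(32 + 16 \left(-6\right)\right) = 336 \left(32 - 96\right) = 336 \left(-64\right) = -21504$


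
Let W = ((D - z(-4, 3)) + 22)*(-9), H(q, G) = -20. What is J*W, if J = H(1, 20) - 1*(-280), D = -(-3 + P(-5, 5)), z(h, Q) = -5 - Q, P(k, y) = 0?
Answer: -77220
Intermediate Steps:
D = 3 (D = -(-3 + 0) = -1*(-3) = 3)
W = -297 (W = ((3 - (-5 - 1*3)) + 22)*(-9) = ((3 - (-5 - 3)) + 22)*(-9) = ((3 - 1*(-8)) + 22)*(-9) = ((3 + 8) + 22)*(-9) = (11 + 22)*(-9) = 33*(-9) = -297)
J = 260 (J = -20 - 1*(-280) = -20 + 280 = 260)
J*W = 260*(-297) = -77220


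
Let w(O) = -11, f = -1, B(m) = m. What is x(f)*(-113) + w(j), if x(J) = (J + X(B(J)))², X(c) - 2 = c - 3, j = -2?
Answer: -1028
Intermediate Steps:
X(c) = -1 + c (X(c) = 2 + (c - 3) = 2 + (-3 + c) = -1 + c)
x(J) = (-1 + 2*J)² (x(J) = (J + (-1 + J))² = (-1 + 2*J)²)
x(f)*(-113) + w(j) = (-1 + 2*(-1))²*(-113) - 11 = (-1 - 2)²*(-113) - 11 = (-3)²*(-113) - 11 = 9*(-113) - 11 = -1017 - 11 = -1028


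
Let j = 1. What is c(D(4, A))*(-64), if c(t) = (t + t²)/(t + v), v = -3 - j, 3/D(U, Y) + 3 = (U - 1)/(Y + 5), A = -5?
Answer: 0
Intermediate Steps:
D(U, Y) = 3/(-3 + (-1 + U)/(5 + Y)) (D(U, Y) = 3/(-3 + (U - 1)/(Y + 5)) = 3/(-3 + (-1 + U)/(5 + Y)))
v = -4 (v = -3 - 1*1 = -3 - 1 = -4)
c(t) = (t + t²)/(-4 + t) (c(t) = (t + t²)/(t - 4) = (t + t²)/(-4 + t))
c(D(4, A))*(-64) = ((3*(5 - 5)/(-16 + 4 - 3*(-5)))*(1 + 3*(5 - 5)/(-16 + 4 - 3*(-5)))/(-4 + 3*(5 - 5)/(-16 + 4 - 3*(-5))))*(-64) = ((3*0/(-16 + 4 + 15))*(1 + 3*0/(-16 + 4 + 15))/(-4 + 3*0/(-16 + 4 + 15)))*(-64) = ((3*0/3)*(1 + 3*0/3)/(-4 + 3*0/3))*(-64) = ((3*(⅓)*0)*(1 + 3*(⅓)*0)/(-4 + 3*(⅓)*0))*(-64) = (0*(1 + 0)/(-4 + 0))*(-64) = (0*1/(-4))*(-64) = (0*(-¼)*1)*(-64) = 0*(-64) = 0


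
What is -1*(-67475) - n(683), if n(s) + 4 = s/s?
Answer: 67478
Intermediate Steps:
n(s) = -3 (n(s) = -4 + s/s = -4 + 1 = -3)
-1*(-67475) - n(683) = -1*(-67475) - 1*(-3) = 67475 + 3 = 67478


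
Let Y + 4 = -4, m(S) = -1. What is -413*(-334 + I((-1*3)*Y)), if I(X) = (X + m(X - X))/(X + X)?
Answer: 6611717/48 ≈ 1.3774e+5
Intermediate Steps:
Y = -8 (Y = -4 - 4 = -8)
I(X) = (-1 + X)/(2*X) (I(X) = (X - 1)/(X + X) = (-1 + X)/((2*X)) = (-1 + X)*(1/(2*X)) = (-1 + X)/(2*X))
-413*(-334 + I((-1*3)*Y)) = -413*(-334 + (-1 - 1*3*(-8))/(2*((-1*3*(-8))))) = -413*(-334 + (-1 - 3*(-8))/(2*((-3*(-8))))) = -413*(-334 + (½)*(-1 + 24)/24) = -413*(-334 + (½)*(1/24)*23) = -413*(-334 + 23/48) = -413*(-16009/48) = 6611717/48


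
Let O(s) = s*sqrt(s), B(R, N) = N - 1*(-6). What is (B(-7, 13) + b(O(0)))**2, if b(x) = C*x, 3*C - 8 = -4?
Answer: 361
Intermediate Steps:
B(R, N) = 6 + N (B(R, N) = N + 6 = 6 + N)
C = 4/3 (C = 8/3 + (1/3)*(-4) = 8/3 - 4/3 = 4/3 ≈ 1.3333)
O(s) = s**(3/2)
b(x) = 4*x/3
(B(-7, 13) + b(O(0)))**2 = ((6 + 13) + 4*0**(3/2)/3)**2 = (19 + (4/3)*0)**2 = (19 + 0)**2 = 19**2 = 361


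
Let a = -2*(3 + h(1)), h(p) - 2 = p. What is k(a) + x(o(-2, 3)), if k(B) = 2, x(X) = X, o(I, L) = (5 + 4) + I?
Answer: 9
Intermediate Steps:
o(I, L) = 9 + I
h(p) = 2 + p
a = -12 (a = -2*(3 + (2 + 1)) = -2*(3 + 3) = -2*6 = -12)
k(a) + x(o(-2, 3)) = 2 + (9 - 2) = 2 + 7 = 9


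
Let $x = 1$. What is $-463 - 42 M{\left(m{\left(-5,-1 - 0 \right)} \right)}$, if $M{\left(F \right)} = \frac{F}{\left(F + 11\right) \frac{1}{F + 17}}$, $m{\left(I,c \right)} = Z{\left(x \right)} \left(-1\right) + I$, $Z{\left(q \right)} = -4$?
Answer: $- \frac{1979}{5} \approx -395.8$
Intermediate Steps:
$m{\left(I,c \right)} = 4 + I$ ($m{\left(I,c \right)} = \left(-4\right) \left(-1\right) + I = 4 + I$)
$M{\left(F \right)} = \frac{F \left(17 + F\right)}{11 + F}$ ($M{\left(F \right)} = \frac{F}{\left(11 + F\right) \frac{1}{17 + F}} = \frac{F}{\frac{1}{17 + F} \left(11 + F\right)} = F \frac{17 + F}{11 + F} = \frac{F \left(17 + F\right)}{11 + F}$)
$-463 - 42 M{\left(m{\left(-5,-1 - 0 \right)} \right)} = -463 - 42 \frac{\left(4 - 5\right) \left(17 + \left(4 - 5\right)\right)}{11 + \left(4 - 5\right)} = -463 - 42 \left(- \frac{17 - 1}{11 - 1}\right) = -463 - 42 \left(\left(-1\right) \frac{1}{10} \cdot 16\right) = -463 - - \frac{336}{5} = -463 + \frac{336}{5} = - \frac{1979}{5}$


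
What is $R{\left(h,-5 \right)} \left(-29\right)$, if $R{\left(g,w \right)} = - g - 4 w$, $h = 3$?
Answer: $-493$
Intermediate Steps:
$R{\left(h,-5 \right)} \left(-29\right) = \left(\left(-1\right) 3 - -20\right) \left(-29\right) = \left(-3 + 20\right) \left(-29\right) = 17 \left(-29\right) = -493$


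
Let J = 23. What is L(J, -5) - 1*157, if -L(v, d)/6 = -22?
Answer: -25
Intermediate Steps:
L(v, d) = 132 (L(v, d) = -6*(-22) = 132)
L(J, -5) - 1*157 = 132 - 1*157 = 132 - 157 = -25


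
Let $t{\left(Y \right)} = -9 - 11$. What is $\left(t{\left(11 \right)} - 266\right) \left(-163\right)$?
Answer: $46618$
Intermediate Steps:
$t{\left(Y \right)} = -20$ ($t{\left(Y \right)} = -9 - 11 = -20$)
$\left(t{\left(11 \right)} - 266\right) \left(-163\right) = \left(-20 - 266\right) \left(-163\right) = \left(-286\right) \left(-163\right) = 46618$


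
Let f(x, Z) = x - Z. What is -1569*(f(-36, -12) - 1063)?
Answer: 1705503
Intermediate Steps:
-1569*(f(-36, -12) - 1063) = -1569*((-36 - 1*(-12)) - 1063) = -1569*((-36 + 12) - 1063) = -1569*(-24 - 1063) = -1569*(-1087) = 1705503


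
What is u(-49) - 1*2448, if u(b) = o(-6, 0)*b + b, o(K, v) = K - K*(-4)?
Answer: -1027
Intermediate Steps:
o(K, v) = 5*K (o(K, v) = K + 4*K = 5*K)
u(b) = -29*b (u(b) = (5*(-6))*b + b = -30*b + b = -29*b)
u(-49) - 1*2448 = -29*(-49) - 1*2448 = 1421 - 2448 = -1027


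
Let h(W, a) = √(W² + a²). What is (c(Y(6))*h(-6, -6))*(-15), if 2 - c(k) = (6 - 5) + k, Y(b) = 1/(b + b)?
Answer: -165*√2/2 ≈ -116.67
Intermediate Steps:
Y(b) = 1/(2*b)
c(k) = 1 - k (c(k) = 2 - ((6 - 5) + k) = 2 - (1 + k) = 2 + (-1 - k) = 1 - k)
(c(Y(6))*h(-6, -6))*(-15) = ((1 - 1/(2*6))*√((-6)² + (-6)²))*(-15) = ((1 - 1/(2*6))*√(36 + 36))*(-15) = ((1 - 1*1/12)*√72)*(-15) = ((1 - 1/12)*(6*√2))*(-15) = (11*(6*√2)/12)*(-15) = (11*√2/2)*(-15) = -165*√2/2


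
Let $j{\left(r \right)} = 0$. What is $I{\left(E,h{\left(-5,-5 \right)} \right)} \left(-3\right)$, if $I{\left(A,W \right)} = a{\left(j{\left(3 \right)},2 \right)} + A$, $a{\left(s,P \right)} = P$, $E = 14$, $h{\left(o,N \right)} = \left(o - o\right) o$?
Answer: $-48$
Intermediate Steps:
$h{\left(o,N \right)} = 0$ ($h{\left(o,N \right)} = 0 o = 0$)
$I{\left(A,W \right)} = 2 + A$
$I{\left(E,h{\left(-5,-5 \right)} \right)} \left(-3\right) = \left(2 + 14\right) \left(-3\right) = 16 \left(-3\right) = -48$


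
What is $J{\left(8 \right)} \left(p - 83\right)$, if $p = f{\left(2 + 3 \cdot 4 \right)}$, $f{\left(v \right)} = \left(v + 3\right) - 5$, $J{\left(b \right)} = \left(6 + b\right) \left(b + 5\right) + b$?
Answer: $-13490$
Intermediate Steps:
$J{\left(b \right)} = b + \left(5 + b\right) \left(6 + b\right)$ ($J{\left(b \right)} = \left(6 + b\right) \left(5 + b\right) + b = \left(5 + b\right) \left(6 + b\right) + b = b + \left(5 + b\right) \left(6 + b\right)$)
$f{\left(v \right)} = -2 + v$ ($f{\left(v \right)} = \left(3 + v\right) - 5 = -2 + v$)
$p = 12$ ($p = -2 + \left(2 + 3 \cdot 4\right) = -2 + \left(2 + 12\right) = -2 + 14 = 12$)
$J{\left(8 \right)} \left(p - 83\right) = \left(30 + 8^{2} + 12 \cdot 8\right) \left(12 - 83\right) = \left(30 + 64 + 96\right) \left(-71\right) = 190 \left(-71\right) = -13490$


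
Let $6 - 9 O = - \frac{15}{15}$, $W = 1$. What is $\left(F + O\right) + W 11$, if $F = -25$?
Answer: $- \frac{119}{9} \approx -13.222$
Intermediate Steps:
$O = \frac{7}{9}$ ($O = \frac{2}{3} - \frac{\left(-15\right) \frac{1}{15}}{9} = \frac{2}{3} - - \frac{1}{9} = \frac{2}{3} + \frac{1}{9} = \frac{7}{9} \approx 0.77778$)
$\left(F + O\right) + W 11 = \left(-25 + \frac{7}{9}\right) + 1 \cdot 11 = - \frac{218}{9} + 11 = - \frac{119}{9}$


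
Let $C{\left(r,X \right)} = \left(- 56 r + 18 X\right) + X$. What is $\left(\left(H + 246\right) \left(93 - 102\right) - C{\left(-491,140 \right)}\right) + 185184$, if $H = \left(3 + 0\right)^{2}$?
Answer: $152733$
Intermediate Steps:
$C{\left(r,X \right)} = - 56 r + 19 X$
$H = 9$ ($H = 3^{2} = 9$)
$\left(\left(H + 246\right) \left(93 - 102\right) - C{\left(-491,140 \right)}\right) + 185184 = \left(\left(9 + 246\right) \left(93 - 102\right) - \left(\left(-56\right) \left(-491\right) + 19 \cdot 140\right)\right) + 185184 = \left(255 \left(-9\right) - \left(27496 + 2660\right)\right) + 185184 = \left(-2295 - 30156\right) + 185184 = -32451 + 185184 = 152733$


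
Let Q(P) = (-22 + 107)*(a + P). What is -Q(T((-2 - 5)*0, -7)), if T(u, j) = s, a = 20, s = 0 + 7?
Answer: -2295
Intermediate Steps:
s = 7
T(u, j) = 7
Q(P) = 1700 + 85*P (Q(P) = (-22 + 107)*(20 + P) = 85*(20 + P) = 1700 + 85*P)
-Q(T((-2 - 5)*0, -7)) = -(1700 + 85*7) = -(1700 + 595) = -1*2295 = -2295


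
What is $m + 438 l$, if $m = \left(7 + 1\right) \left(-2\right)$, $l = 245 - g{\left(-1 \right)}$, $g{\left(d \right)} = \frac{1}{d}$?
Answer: $107732$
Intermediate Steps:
$l = 246$ ($l = 245 - \frac{1}{-1} = 245 - -1 = 245 + 1 = 246$)
$m = -16$ ($m = 8 \left(-2\right) = -16$)
$m + 438 l = -16 + 438 \cdot 246 = -16 + 107748 = 107732$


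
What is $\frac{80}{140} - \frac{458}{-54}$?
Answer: $\frac{1711}{189} \approx 9.0529$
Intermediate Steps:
$\frac{80}{140} - \frac{458}{-54} = 80 \cdot \frac{1}{140} - - \frac{229}{27} = \frac{4}{7} + \frac{229}{27} = \frac{1711}{189}$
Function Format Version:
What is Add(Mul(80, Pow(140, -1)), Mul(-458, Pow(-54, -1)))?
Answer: Rational(1711, 189) ≈ 9.0529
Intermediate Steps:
Add(Mul(80, Pow(140, -1)), Mul(-458, Pow(-54, -1))) = Add(Mul(80, Rational(1, 140)), Mul(-458, Rational(-1, 54))) = Add(Rational(4, 7), Rational(229, 27)) = Rational(1711, 189)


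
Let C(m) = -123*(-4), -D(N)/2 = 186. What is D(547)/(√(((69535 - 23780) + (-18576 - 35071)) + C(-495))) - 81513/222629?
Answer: -81513/222629 + 93*I*√74/185 ≈ -0.36614 + 4.3244*I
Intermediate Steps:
D(N) = -372 (D(N) = -2*186 = -372)
C(m) = 492
D(547)/(√(((69535 - 23780) + (-18576 - 35071)) + C(-495))) - 81513/222629 = -372/√(((69535 - 23780) + (-18576 - 35071)) + 492) - 81513/222629 = -372/√((45755 - 53647) + 492) - 81513*1/222629 = -372/√(-7892 + 492) - 81513/222629 = -372*(-I*√74/740) - 81513/222629 = -(-93)*I*√74/185 - 81513/222629 = 93*I*√74/185 - 81513/222629 = -81513/222629 + 93*I*√74/185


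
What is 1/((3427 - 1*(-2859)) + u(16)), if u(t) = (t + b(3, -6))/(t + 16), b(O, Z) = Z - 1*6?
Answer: 8/50289 ≈ 0.00015908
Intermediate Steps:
b(O, Z) = -6 + Z (b(O, Z) = Z - 6 = -6 + Z)
u(t) = (-12 + t)/(16 + t) (u(t) = (t + (-6 - 6))/(t + 16) = (t - 12)/(16 + t) = (-12 + t)/(16 + t))
1/((3427 - 1*(-2859)) + u(16)) = 1/((3427 - 1*(-2859)) + (-12 + 16)/(16 + 16)) = 1/((3427 + 2859) + 4/32) = 1/(6286 + (1/32)*4) = 1/(6286 + 1/8) = 1/(50289/8) = 8/50289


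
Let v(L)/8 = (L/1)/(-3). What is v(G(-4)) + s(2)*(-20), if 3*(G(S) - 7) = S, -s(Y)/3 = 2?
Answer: 944/9 ≈ 104.89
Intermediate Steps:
s(Y) = -6 (s(Y) = -3*2 = -6)
G(S) = 7 + S/3
v(L) = -8*L/3 (v(L) = 8*((L/1)/(-3)) = 8*((L*1)*(-⅓)) = 8*(L*(-⅓)) = 8*(-L/3) = -8*L/3)
v(G(-4)) + s(2)*(-20) = -8*(7 + (⅓)*(-4))/3 - 6*(-20) = -8*(7 - 4/3)/3 + 120 = -8/3*17/3 + 120 = -136/9 + 120 = 944/9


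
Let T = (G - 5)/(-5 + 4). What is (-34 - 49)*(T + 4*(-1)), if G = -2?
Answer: -249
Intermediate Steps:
T = 7 (T = (-2 - 5)/(-5 + 4) = -7/(-1) = -7*(-1) = 7)
(-34 - 49)*(T + 4*(-1)) = (-34 - 49)*(7 + 4*(-1)) = -83*(7 - 4) = -83*3 = -249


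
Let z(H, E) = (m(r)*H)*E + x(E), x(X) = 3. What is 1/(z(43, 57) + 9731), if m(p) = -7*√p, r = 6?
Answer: -4867/835712569 - 17157*√6/1671425138 ≈ -3.0968e-5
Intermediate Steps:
z(H, E) = 3 - 7*E*H*√6 (z(H, E) = ((-7*√6)*H)*E + 3 = (-7*H*√6)*E + 3 = -7*E*H*√6 + 3 = 3 - 7*E*H*√6)
1/(z(43, 57) + 9731) = 1/((3 - 7*57*43*√6) + 9731) = 1/((3 - 17157*√6) + 9731) = 1/(9734 - 17157*√6)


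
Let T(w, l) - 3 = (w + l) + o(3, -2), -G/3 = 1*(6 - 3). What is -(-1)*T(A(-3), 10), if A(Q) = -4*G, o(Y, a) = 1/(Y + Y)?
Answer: 295/6 ≈ 49.167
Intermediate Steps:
G = -9 (G = -3*(6 - 3) = -3*3 = -9)
o(Y, a) = 1/(2*Y)
A(Q) = 36 (A(Q) = -4*(-9) = 36)
T(w, l) = 19/6 + l + w (T(w, l) = 3 + ((w + l) + (1/2)/3) = 3 + ((l + w) + (1/2)*(1/3)) = 3 + ((l + w) + 1/6) = 3 + (1/6 + l + w) = 19/6 + l + w)
-(-1)*T(A(-3), 10) = -(-1)*(19/6 + 10 + 36) = -(-1)*295/6 = -1*(-295/6) = 295/6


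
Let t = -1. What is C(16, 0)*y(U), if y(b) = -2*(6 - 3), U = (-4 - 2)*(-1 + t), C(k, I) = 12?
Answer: -72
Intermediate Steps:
U = 12 (U = (-4 - 2)*(-1 - 1) = -6*(-2) = 12)
y(b) = -6 (y(b) = -2*3 = -6)
C(16, 0)*y(U) = 12*(-6) = -72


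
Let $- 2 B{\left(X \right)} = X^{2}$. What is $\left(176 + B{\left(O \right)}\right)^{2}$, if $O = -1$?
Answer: $\frac{123201}{4} \approx 30800.0$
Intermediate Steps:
$B{\left(X \right)} = - \frac{X^{2}}{2}$
$\left(176 + B{\left(O \right)}\right)^{2} = \left(176 - \frac{\left(-1\right)^{2}}{2}\right)^{2} = \left(176 - \frac{1}{2}\right)^{2} = \left(\frac{351}{2}\right)^{2} = \frac{123201}{4}$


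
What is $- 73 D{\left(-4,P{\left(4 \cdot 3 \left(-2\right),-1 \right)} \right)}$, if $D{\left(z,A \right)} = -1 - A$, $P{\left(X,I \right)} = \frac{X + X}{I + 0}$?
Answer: $3577$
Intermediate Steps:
$P{\left(X,I \right)} = \frac{2 X}{I}$
$- 73 D{\left(-4,P{\left(4 \cdot 3 \left(-2\right),-1 \right)} \right)} = - 73 \left(-1 - \frac{2 \cdot 4 \cdot 3 \left(-2\right)}{-1}\right) = - 73 \left(-1 - 2 \cdot 12 \left(-2\right) \left(-1\right)\right) = - 73 \left(-1 - 2 \left(-24\right) \left(-1\right)\right) = - 73 \left(-1 - 48\right) = \left(-73\right) \left(-49\right) = 3577$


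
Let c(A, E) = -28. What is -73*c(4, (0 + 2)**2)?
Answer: 2044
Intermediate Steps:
-73*c(4, (0 + 2)**2) = -73*(-28) = -1*(-2044) = 2044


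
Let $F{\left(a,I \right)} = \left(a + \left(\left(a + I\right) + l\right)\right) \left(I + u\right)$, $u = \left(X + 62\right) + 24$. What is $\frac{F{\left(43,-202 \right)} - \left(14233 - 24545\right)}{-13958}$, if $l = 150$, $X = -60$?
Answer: $- \frac{2164}{6979} \approx -0.31007$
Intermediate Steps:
$u = 26$ ($u = \left(-60 + 62\right) + 24 = 2 + 24 = 26$)
$F{\left(a,I \right)} = \left(26 + I\right) \left(150 + I + 2 a\right)$ ($F{\left(a,I \right)} = \left(a + \left(\left(a + I\right) + 150\right)\right) \left(I + 26\right) = \left(a + \left(\left(I + a\right) + 150\right)\right) \left(26 + I\right) = \left(a + \left(150 + I + a\right)\right) \left(26 + I\right) = \left(150 + I + 2 a\right) \left(26 + I\right) = \left(26 + I\right) \left(150 + I + 2 a\right)$)
$\frac{F{\left(43,-202 \right)} - \left(14233 - 24545\right)}{-13958} = \frac{\left(3900 + \left(-202\right)^{2} + 52 \cdot 43 + 176 \left(-202\right) + 2 \left(-202\right) 43\right) - \left(14233 - 24545\right)}{-13958} = \left(\left(3900 + 40804 + 2236 - 35552 - 17372\right) - \left(14233 - 24545\right)\right) \left(- \frac{1}{13958}\right) = \left(-5984 - -10312\right) \left(- \frac{1}{13958}\right) = \left(-5984 + 10312\right) \left(- \frac{1}{13958}\right) = 4328 \left(- \frac{1}{13958}\right) = - \frac{2164}{6979}$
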